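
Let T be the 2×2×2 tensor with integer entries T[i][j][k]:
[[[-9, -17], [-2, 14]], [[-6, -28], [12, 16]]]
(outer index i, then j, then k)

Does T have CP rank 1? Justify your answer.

No

The mode-1 unfolding of T (rows indexed by i, columns by (j,k) = (0,0), (0,1), (1,0), (1,1)) is [[-9, -17, -2, 14], [-6, -28, 12, 16]].
There the 2×2 minor on rows i ∈ {0, 1}, columns (j,k) ∈ {(0,0), (0,1)} is det [[-9, -17], [-6, -28]] = 150 ≠ 0, so this unfolding has rank ≥ 2; CP rank is at least every unfolding rank, so rank(T) ≥ 2.
In particular rank(T) ≥ 2 > 1, so T is not rank-1.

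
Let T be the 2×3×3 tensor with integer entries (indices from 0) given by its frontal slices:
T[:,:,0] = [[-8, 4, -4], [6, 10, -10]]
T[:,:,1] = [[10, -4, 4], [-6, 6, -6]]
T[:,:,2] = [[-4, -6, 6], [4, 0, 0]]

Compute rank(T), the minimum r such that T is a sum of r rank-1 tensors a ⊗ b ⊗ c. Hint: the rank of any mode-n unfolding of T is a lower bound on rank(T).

3

Lower bound: in the mode-3 unfolding of T (rows indexed by k, columns by (i,j)) the 3×3 minor on rows k ∈ {0, 1, 2}, columns (i,j) ∈ {(0,0), (0,1), (1,0)} is det [[-8, 4, 6], [10, -4, -6], [-4, -6, 4]] = -104 ≠ 0, so that unfolding has rank ≥ 3 and hence rank(T) ≥ 3 (CP rank is at least every unfolding rank, though it can be larger).
Upper bound: T is a sum of 3 rank-1 terms, T = [1, -1] ⊗ [1, 1, -1] ⊗ [-4, 2, -4] + [1, 2] ⊗ [0, 1, -1] ⊗ [4, 2, -2] + [2, -1] ⊗ [1, -1, 1] ⊗ [-2, 4, 0] (one valid choice — decompositions are not unique — normalised so each a, b is primitive with positive first nonzero entry; check it by expanding all entries), so rank(T) ≤ 3.
These bounds meet, so rank(T) = 3.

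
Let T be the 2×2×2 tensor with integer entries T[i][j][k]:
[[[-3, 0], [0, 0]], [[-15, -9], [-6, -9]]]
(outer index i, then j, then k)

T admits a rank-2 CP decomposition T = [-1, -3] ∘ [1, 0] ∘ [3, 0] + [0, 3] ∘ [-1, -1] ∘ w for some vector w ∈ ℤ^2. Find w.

Subtract the known terms from T to get the rank-1 residual R = [0, 3] ∘ [-1, -1] ∘ w, so R[i,j,k] = a[i]·b[j]·w[k]. Pick indices with nonzero a[1]·b[0] = (3)·(-1) = -3. Only the fibre through (1,0,·) is needed: R[1,0,:] = T[1,0,:] − Σₗ aₗ[1]bₗ[0]cₗ = [-15, -9] − (-3)·(1)·[3, 0] = [-6, -9]. Then w[k] = R[1,0,k] / -3 for each k, giving w = [-6, -9] / -3 = [2, 3].

w = [2, 3]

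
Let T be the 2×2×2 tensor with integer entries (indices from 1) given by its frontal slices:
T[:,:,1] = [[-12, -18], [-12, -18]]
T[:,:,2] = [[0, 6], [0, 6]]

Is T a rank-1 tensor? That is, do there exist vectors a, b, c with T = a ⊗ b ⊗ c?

The mode-2 unfolding of T (rows indexed by j, columns by (i,k) = (1,1), (1,2), (2,1), (2,2)) is [[-12, 0, -12, 0], [-18, 6, -18, 6]].
There the 2×2 minor on rows j ∈ {1, 2}, columns (i,k) ∈ {(1,1), (1,2)} is det [[-12, 0], [-18, 6]] = -72 ≠ 0, so this unfolding has rank ≥ 2; CP rank is at least every unfolding rank, so rank(T) ≥ 2.
In particular rank(T) ≥ 2 > 1, so T is not rank-1.

No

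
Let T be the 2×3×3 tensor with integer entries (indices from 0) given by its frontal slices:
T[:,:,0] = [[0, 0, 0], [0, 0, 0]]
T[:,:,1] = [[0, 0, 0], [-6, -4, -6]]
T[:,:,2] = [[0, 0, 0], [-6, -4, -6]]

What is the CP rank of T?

Lower bound: T ≠ 0 (e.g. T[1,0,1] = -6), so rank(T) ≥ 1.
Upper bound: the mode-1 fibre T[:,0,1] = [0, -6] gives a = [0, 1] (primitive direction); the mode-2 fibre T[1,:,1] = [-6, -4, -6] gives b = [3, 2, 3]; then c[k] = T[1,0,k] / (a[1]·b[0]) = [0, -6, -6] / 3 = [0, -2, -2].
Expanding [0, 1] ⊗ [3, 2, 3] ⊗ [0, -2, -2] reproduces all 18 entries of T, so T = [0, 1] ⊗ [3, 2, 3] ⊗ [0, -2, -2] and rank(T) ≤ 1.
These bounds meet, so rank(T) = 1.

1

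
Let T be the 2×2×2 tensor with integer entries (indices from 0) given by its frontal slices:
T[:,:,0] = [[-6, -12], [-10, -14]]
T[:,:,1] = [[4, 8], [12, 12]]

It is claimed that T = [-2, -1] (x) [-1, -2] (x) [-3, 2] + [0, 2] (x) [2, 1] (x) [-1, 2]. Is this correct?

No

Reconstruct entry (1,0,0) from the claimed factors: Σₗ aₗ[1]bₗ[0]cₗ[0] = (-1)·(-1)·(-3) + (2)·(2)·(-1) = -7, but T[1,0,0] = -10. The claim is false.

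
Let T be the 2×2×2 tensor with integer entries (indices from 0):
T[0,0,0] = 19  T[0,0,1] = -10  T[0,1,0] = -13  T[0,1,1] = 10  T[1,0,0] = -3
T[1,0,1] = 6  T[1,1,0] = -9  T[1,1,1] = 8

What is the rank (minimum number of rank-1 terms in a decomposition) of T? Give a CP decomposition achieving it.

Lower bound: the mode-2 unfolding of T (rows indexed by j, columns by (i,k) = (0,0), (0,1), (1,0), (1,1)) is [[19, -10, -3, 6], [-13, 10, -9, 8]].
There the 2×2 minor on rows j ∈ {0, 1}, columns (i,k) ∈ {(0,0), (0,1)} is det [[19, -10], [-13, 10]] = 60 ≠ 0, so this unfolding has rank ≥ 2; CP rank is at least every unfolding rank, so rank(T) ≥ 2. (Flattening ranks never certify an upper bound on CP rank; for that we must actually write T with 2 rank-1 terms.)
Upper bound — finding two terms. Write S_k = T[:,:,k] for the frontal slices: S₀ = [[19, -13], [-3, -9]], S₁ = [[-10, 10], [6, 8]].
If T = a₁ ⊗ b₁ ⊗ c₁ + a₂ ⊗ b₂ ⊗ c₂ then each S_k = c₁[k]·a₁b₁ᵀ + c₂[k]·a₂b₂ᵀ. S₀ and S₁ are linearly independent, so a₁b₁ᵀ and a₂b₂ᵀ must span the same plane of matrices: they are the rank-1 matrices of the form x·S₀ + y·S₁.
det(x·S₀ + y·S₁) is −210·x² + 350·xy − 140·y² = (-70)·(3·x − 2·y)(x − y), vanishing at (x:y) = (2:3) and (1:1).
M₁ = 2·S₀ + 3·S₁ = [[8, 4], [12, 6]] = 2·(2, 3)(2, 1)ᵀ and M₂ = S₀ + S₁ = [[9, -3], [3, -1]] = (3, 1)(3, -1)ᵀ, so take a₁ = (2, 3), b₁ = (2, 1), a₂ = (3, 1), b₂ = (3, -1).
Each slice is an integer combination of E₁ = a₁b₁ᵀ and E₂ = a₂b₂ᵀ: S₀ = −2·E₁ + 3·E₂, S₁ = 2·E₁ − 2·E₂; reading off coefficients, c₁ = (-2, 2) and c₂ = (3, -2).
Hence T = (2, 3) ⊗ (2, 1) ⊗ (-2, 2) + (3, 1) ⊗ (3, -1) ⊗ (3, -2), so rank(T) ≤ 2.
These bounds meet, so rank(T) = 2.

rank(T) = 2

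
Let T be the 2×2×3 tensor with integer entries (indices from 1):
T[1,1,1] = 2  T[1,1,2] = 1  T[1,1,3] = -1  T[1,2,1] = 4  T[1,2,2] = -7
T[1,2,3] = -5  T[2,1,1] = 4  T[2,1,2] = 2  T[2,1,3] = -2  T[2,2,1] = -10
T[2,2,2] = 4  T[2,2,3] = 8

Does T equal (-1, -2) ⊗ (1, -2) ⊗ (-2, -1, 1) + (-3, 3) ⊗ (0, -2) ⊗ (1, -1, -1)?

Reconstruct entry (1,2,1) from the claimed factors: Σₗ aₗ[1]bₗ[2]cₗ[1] = (-1)·(-2)·(-2) + (-3)·(-2)·(1) = 2, but T[1,2,1] = 4. The claim is false.

No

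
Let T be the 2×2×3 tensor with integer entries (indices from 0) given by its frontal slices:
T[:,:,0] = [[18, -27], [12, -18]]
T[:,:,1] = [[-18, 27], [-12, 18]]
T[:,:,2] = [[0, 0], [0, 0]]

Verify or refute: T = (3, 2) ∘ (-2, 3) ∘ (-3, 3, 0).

Reconstruct entrywise from the claimed factors. For example, T[1,1,1] = 18 and Σₗ aₗ[1]bₗ[1]cₗ[1] = (2)·(3)·(3) = 18; checking all 12 entries, every one matches. The claim holds.

Yes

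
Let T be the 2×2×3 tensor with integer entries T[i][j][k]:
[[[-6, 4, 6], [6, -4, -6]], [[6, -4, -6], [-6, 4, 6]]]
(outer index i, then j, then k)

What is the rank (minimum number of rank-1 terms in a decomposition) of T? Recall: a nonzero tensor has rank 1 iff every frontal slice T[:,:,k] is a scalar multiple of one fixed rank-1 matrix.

1

Lower bound: T ≠ 0 (e.g. T[0,0,0] = -6), so rank(T) ≥ 1.
Upper bound: the mode-1 fibre T[:,0,0] = [-6, 6] gives a = (1, -1) (primitive direction); the mode-2 fibre T[0,:,0] = [-6, 6] gives b = (1, -1); then c[k] = T[0,0,k] / (a[0]·b[0]) = [-6, 4, 6] / 1 = (-6, 4, 6).
Expanding (1, -1) (x) (1, -1) (x) (-6, 4, 6) reproduces all 12 entries of T, so T = (1, -1) (x) (1, -1) (x) (-6, 4, 6) and rank(T) ≤ 1.
These bounds meet, so rank(T) = 1.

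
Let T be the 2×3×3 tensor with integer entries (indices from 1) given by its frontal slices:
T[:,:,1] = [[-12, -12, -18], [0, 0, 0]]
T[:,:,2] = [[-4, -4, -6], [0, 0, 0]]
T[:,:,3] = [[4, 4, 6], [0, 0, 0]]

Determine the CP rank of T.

Lower bound: T ≠ 0 (e.g. T[1,1,1] = -12), so rank(T) ≥ 1.
Upper bound: if T = a ⊗ b ⊗ c then every fibre of T is a multiple of the corresponding factor, so read the factors off the fibres through the nonzero entry T[1,1,1] = -12.
The mode-1 fibre T[:,1,1] = [-12, 0] gives a = [1, 0] (primitive direction); the mode-2 fibre T[1,:,1] = [-12, -12, -18] gives b = [2, 2, 3]; then c[k] = T[1,1,k] / (a[1]·b[1]) = [-12, -4, 4] / 2 = [-6, -2, 2].
Expanding [1, 0] ⊗ [2, 2, 3] ⊗ [-6, -2, 2] reproduces all 18 entries of T, so T = [1, 0] ⊗ [2, 2, 3] ⊗ [-6, -2, 2] and rank(T) ≤ 1.
These bounds meet, so rank(T) = 1.

1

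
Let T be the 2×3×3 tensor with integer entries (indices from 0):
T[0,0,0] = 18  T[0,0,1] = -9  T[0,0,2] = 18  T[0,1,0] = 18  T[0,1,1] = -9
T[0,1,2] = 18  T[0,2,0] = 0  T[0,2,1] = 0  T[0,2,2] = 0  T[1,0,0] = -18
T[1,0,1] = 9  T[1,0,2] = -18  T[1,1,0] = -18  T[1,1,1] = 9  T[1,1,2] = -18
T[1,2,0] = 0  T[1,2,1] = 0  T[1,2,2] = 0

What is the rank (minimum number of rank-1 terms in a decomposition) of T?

Lower bound: T ≠ 0 (e.g. T[0,0,0] = 18), so rank(T) ≥ 1.
Upper bound: if T = a ⊗ b ⊗ c then every fibre of T is a multiple of the corresponding factor, so read the factors off the fibres through the nonzero entry T[0,0,0] = 18.
The mode-1 fibre T[:,0,0] = [18, -18] gives a = [1, -1] (primitive direction); the mode-2 fibre T[0,:,0] = [18, 18, 0] gives b = [1, 1, 0]; then c[k] = T[0,0,k] / (a[0]·b[0]) = [18, -9, 18] / 1 = [18, -9, 18].
Expanding [1, -1] ⊗ [1, 1, 0] ⊗ [18, -9, 18] reproduces all 18 entries of T, so T = [1, -1] ⊗ [1, 1, 0] ⊗ [18, -9, 18] and rank(T) ≤ 1.
These bounds meet, so rank(T) = 1.

1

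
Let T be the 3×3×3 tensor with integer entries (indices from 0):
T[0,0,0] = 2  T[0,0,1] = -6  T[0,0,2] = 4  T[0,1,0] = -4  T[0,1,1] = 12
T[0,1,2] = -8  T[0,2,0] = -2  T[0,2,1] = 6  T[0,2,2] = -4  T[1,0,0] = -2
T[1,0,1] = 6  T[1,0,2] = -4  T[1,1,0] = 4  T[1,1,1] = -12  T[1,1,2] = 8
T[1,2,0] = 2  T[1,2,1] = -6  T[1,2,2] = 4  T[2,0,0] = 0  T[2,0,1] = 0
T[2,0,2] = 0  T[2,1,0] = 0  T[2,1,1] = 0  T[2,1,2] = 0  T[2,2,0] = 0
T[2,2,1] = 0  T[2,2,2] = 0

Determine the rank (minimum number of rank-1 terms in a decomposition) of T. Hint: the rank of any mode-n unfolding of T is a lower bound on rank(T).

Lower bound: T ≠ 0 (e.g. T[0,0,0] = 2), so rank(T) ≥ 1.
Upper bound: if T = a (x) b (x) c then every fibre of T is a multiple of the corresponding factor, so read the factors off the fibres through the nonzero entry T[0,0,0] = 2.
The mode-1 fibre T[:,0,0] = [2, -2, 0] gives a = (1, -1, 0) (primitive direction); the mode-2 fibre T[0,:,0] = [2, -4, -2] gives b = (1, -2, -1); then c[k] = T[0,0,k] / (a[0]·b[0]) = [2, -6, 4] / 1 = (2, -6, 4).
Expanding (1, -1, 0) (x) (1, -2, -1) (x) (2, -6, 4) reproduces all 27 entries of T, so T = (1, -1, 0) (x) (1, -2, -1) (x) (2, -6, 4) and rank(T) ≤ 1.
These bounds meet, so rank(T) = 1.

1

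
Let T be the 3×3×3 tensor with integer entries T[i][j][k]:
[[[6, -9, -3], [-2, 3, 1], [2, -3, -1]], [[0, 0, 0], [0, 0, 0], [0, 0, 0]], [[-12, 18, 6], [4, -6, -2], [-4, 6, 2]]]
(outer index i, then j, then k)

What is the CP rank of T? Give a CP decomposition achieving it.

rank(T) = 1

Lower bound: T ≠ 0 (e.g. T[0,0,0] = 6), so rank(T) ≥ 1.
Upper bound: if T = a ⊗ b ⊗ c then every fibre of T is a multiple of the corresponding factor, so read the factors off the fibres through the nonzero entry T[0,0,0] = 6.
The mode-1 fibre T[:,0,0] = [6, 0, -12] gives a = [1, 0, -2] (primitive direction); the mode-2 fibre T[0,:,0] = [6, -2, 2] gives b = [3, -1, 1]; then c[k] = T[0,0,k] / (a[0]·b[0]) = [6, -9, -3] / 3 = [2, -3, -1].
Expanding [1, 0, -2] ⊗ [3, -1, 1] ⊗ [2, -3, -1] reproduces all 27 entries of T, so T = [1, 0, -2] ⊗ [3, -1, 1] ⊗ [2, -3, -1] and rank(T) ≤ 1.
These bounds meet, so rank(T) = 1.
Check entry T[2,1,1] = -6: (-2)·(-1)·(-3) = -6.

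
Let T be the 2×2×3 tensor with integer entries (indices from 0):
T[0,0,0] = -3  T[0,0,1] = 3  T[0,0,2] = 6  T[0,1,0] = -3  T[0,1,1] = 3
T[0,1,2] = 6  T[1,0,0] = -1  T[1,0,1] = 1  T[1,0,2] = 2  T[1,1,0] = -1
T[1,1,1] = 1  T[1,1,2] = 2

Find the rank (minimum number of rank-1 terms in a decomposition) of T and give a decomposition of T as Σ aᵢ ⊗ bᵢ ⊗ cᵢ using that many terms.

Lower bound: T ≠ 0 (e.g. T[0,0,0] = -3), so rank(T) ≥ 1.
Upper bound: if T = a ⊗ b ⊗ c then every fibre of T is a multiple of the corresponding factor, so read the factors off the fibres through the nonzero entry T[0,0,0] = -3.
The mode-1 fibre T[:,0,0] = [-3, -1] gives a = (3, 1) (primitive direction); the mode-2 fibre T[0,:,0] = [-3, -3] gives b = (1, 1); then c[k] = T[0,0,k] / (a[0]·b[0]) = [-3, 3, 6] / 3 = (-1, 1, 2).
Expanding (3, 1) ⊗ (1, 1) ⊗ (-1, 1, 2) reproduces all 12 entries of T, so T = (3, 1) ⊗ (1, 1) ⊗ (-1, 1, 2) and rank(T) ≤ 1.
These bounds meet, so rank(T) = 1.

rank(T) = 1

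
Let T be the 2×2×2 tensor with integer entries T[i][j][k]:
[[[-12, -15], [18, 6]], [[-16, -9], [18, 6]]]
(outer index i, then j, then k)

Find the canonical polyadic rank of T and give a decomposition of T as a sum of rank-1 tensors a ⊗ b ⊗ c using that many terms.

Lower bound: the mode-2 unfolding of T (rows indexed by j, columns by (i,k) = (0,0), (0,1), (1,0), (1,1)) is [[-12, -15, -16, -9], [18, 6, 18, 6]].
There the 2×2 minor on rows j ∈ {0, 1}, columns (i,k) ∈ {(0,0), (0,1)} is det [[-12, -15], [18, 6]] = 198 ≠ 0, so this unfolding has rank ≥ 2; CP rank is at least every unfolding rank, so rank(T) ≥ 2. (Unfolding ranks only ever bound the CP rank from below — rank(T) can be strictly larger than all of them — so the matching upper bound has to come from an explicit 2-term decomposition.)
Upper bound — finding two terms. Write S_k = T[:,:,k] for the frontal slices: S₀ = [[-12, 18], [-16, 18]], S₁ = [[-15, 6], [-9, 6]].
If T = a₁ ⊗ b₁ ⊗ c₁ + a₂ ⊗ b₂ ⊗ c₂ then each S_k = c₁[k]·a₁b₁ᵀ + c₂[k]·a₂b₂ᵀ. S₀ and S₁ are linearly independent, so a₁b₁ᵀ and a₂b₂ᵀ must span the same plane of matrices: they are the rank-1 matrices of the form x·S₀ + y·S₁.
det(x·S₀ + y·S₁) is 72·x² − 84·xy − 36·y² = 12·(2·x − 3·y)(3·x + y), vanishing at (x:y) = (3:2) and (1:-3).
M₁ = 3·S₀ + 2·S₁ = [[-66, 66], [-66, 66]] = (-66)·(1, 1)(1, -1)ᵀ and M₂ = S₀ − 3·S₁ = [[33, 0], [11, 0]] = 11·(3, 1)(1, 0)ᵀ, so take a₁ = (1, 1), b₁ = (1, -1), a₂ = (3, 1), b₂ = (1, 0).
Each slice is an integer combination of E₁ = a₁b₁ᵀ and E₂ = a₂b₂ᵀ: S₀ = −18·E₁ + 2·E₂, S₁ = −6·E₁ − 3·E₂; reading off coefficients, c₁ = (-18, -6) and c₂ = (2, -3).
Hence T = (1, 1) ⊗ (1, -1) ⊗ (-18, -6) + (3, 1) ⊗ (1, 0) ⊗ (2, -3), so rank(T) ≤ 2.
These bounds meet, so rank(T) = 2.

rank(T) = 2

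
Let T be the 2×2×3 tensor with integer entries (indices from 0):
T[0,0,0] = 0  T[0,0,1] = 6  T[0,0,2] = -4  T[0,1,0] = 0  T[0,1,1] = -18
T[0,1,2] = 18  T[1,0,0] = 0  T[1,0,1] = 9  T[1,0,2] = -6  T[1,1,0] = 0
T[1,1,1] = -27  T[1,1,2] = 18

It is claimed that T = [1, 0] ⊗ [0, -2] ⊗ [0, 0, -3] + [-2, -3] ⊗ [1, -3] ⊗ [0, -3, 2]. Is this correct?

Yes

Reconstruct entrywise from the claimed factors. For example, T[0,1,0] = 0 and Σₗ aₗ[0]bₗ[1]cₗ[0] = (1)·(-2)·(0) + (-2)·(-3)·(0) = 0; checking all 12 entries, every one matches. The claim holds.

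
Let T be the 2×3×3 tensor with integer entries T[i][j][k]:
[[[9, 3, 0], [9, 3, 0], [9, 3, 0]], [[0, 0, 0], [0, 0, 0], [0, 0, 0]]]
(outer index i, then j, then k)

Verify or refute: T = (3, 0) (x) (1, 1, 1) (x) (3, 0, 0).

No

Reconstruct entry (0,0,1) from the claimed factors: Σₗ aₗ[0]bₗ[0]cₗ[1] = (3)·(1)·(0) = 0, but T[0,0,1] = 3. The claim is false.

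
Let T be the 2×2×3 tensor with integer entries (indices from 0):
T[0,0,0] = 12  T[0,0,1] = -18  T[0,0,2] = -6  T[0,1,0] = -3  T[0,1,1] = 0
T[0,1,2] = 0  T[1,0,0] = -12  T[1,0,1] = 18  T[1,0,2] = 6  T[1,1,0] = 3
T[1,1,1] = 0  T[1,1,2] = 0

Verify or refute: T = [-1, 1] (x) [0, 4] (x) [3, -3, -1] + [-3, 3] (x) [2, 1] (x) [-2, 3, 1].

Reconstruct entry (0,1,0) from the claimed factors: Σₗ aₗ[0]bₗ[1]cₗ[0] = (-1)·(4)·(3) + (-3)·(1)·(-2) = -6, but T[0,1,0] = -3. The claim is false.

No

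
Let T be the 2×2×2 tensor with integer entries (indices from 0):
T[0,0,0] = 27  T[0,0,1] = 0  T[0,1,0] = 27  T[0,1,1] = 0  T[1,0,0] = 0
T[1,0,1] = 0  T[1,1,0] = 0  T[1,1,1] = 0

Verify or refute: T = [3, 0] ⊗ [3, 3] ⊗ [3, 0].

Yes

Reconstruct entrywise from the claimed factors. For example, T[0,0,1] = 0 and Σₗ aₗ[0]bₗ[0]cₗ[1] = (3)·(3)·(0) = 0; checking all 8 entries, every one matches. The claim holds.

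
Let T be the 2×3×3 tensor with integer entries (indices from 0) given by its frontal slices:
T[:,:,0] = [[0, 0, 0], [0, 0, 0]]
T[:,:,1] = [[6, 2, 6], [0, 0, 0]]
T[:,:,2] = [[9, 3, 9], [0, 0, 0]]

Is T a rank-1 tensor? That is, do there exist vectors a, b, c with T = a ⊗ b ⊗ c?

If T = a ⊗ b ⊗ c then every fibre of T is a multiple of the corresponding factor, so read the factors off the fibres through the nonzero entry T[0,0,1] = 6.
The mode-1 fibre T[:,0,1] = [6, 0] gives a = (1, 0) (primitive direction); the mode-2 fibre T[0,:,1] = [6, 2, 6] gives b = (3, 1, 3); then c[k] = T[0,0,k] / (a[0]·b[0]) = [0, 6, 9] / 3 = (0, 2, 3).
Expanding (1, 0) ⊗ (3, 1, 3) ⊗ (0, 2, 3) reproduces all 18 entries of T, so T = (1, 0) ⊗ (3, 1, 3) ⊗ (0, 2, 3) and rank(T) ≤ 1.
Equivalently every frontal slice T[:,:,k] is c[k] times the rank-1 matrix (1, 0) ⊗ (3, 1, 3). So T has rank 1 (it is nonzero).

Yes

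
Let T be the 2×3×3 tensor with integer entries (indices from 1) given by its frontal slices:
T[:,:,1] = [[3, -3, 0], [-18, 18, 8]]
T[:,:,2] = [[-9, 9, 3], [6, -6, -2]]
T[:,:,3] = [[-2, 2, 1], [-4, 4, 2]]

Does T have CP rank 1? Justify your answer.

The mode-1 unfolding of T (rows indexed by i, columns by (j,k) = (1,1), (1,2), (1,3), (2,1), (2,2), (2,3), (3,1), (3,2), (3,3)) is [[3, -9, -2, -3, 9, 2, 0, 3, 1], [-18, 6, -4, 18, -6, 4, 8, -2, 2]].
There the 2×2 minor on rows i ∈ {1, 2}, columns (j,k) ∈ {(1,1), (1,2)} is det [[3, -9], [-18, 6]] = -144 ≠ 0, so this unfolding has rank ≥ 2; CP rank is at least every unfolding rank, so rank(T) ≥ 2.
In particular rank(T) ≥ 2 > 1, so T is not rank-1.

No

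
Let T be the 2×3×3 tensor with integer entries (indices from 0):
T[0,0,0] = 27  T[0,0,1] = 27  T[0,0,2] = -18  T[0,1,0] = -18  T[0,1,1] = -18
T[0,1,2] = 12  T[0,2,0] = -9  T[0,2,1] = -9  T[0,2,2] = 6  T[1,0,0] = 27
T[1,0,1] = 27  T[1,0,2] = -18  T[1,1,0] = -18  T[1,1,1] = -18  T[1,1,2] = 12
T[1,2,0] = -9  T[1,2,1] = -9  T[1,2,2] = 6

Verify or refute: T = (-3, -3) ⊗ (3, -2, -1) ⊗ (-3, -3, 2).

Yes

Reconstruct entrywise from the claimed factors. For example, T[0,2,1] = -9 and Σₗ aₗ[0]bₗ[2]cₗ[1] = (-3)·(-1)·(-3) = -9; checking all 18 entries, every one matches. The claim holds.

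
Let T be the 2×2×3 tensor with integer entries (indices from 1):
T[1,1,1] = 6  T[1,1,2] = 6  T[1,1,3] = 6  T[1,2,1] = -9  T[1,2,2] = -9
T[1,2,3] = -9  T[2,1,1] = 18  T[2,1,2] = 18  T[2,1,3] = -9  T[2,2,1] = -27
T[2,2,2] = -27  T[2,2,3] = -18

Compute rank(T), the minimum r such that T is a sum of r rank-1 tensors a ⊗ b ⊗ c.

2

Lower bound: the mode-2 unfolding of T (rows indexed by j, columns by (i,k) = (1,1), (1,2), (1,3), (2,1), (2,2), (2,3)) is [[6, 6, 6, 18, 18, -9], [-9, -9, -9, -27, -27, -18]].
There the 2×2 minor on rows j ∈ {1, 2}, columns (i,k) ∈ {(1,1), (2,3)} is det [[6, -9], [-9, -18]] = -189 ≠ 0, so this unfolding has rank ≥ 2; CP rank is at least every unfolding rank, so rank(T) ≥ 2. (Unfolding ranks only ever bound the CP rank from below — rank(T) can be strictly larger than all of them — so the matching upper bound has to come from an explicit 2-term decomposition.)
Upper bound — finding two terms. Write S_k = T[:,:,k] for the frontal slices: S₁ = [[6, -9], [18, -27]], S₂ = [[6, -9], [18, -27]], S₃ = [[6, -9], [-9, -18]].
If T = a₁ ⊗ b₁ ⊗ c₁ + a₂ ⊗ b₂ ⊗ c₂ then each S_k = c₁[k]·a₁b₁ᵀ + c₂[k]·a₂b₂ᵀ. S₁ and S₃ are linearly independent, so a₁b₁ᵀ and a₂b₂ᵀ must span the same plane of matrices: they are the rank-1 matrices of the form x·S₁ + y·S₃.
det(x·S₁ + y·S₃) is −189·xy − 189·y² = (-189)·(y)(x + y), vanishing at (x:y) = (1:0) and (1:-1).
M₁ = S₁ = [[6, -9], [18, -27]] = 3·(1, 3)(2, -3)ᵀ and M₂ = S₁ − S₃ = [[0, 0], [27, -9]] = 9·(0, 1)(3, -1)ᵀ, so take a₁ = (1, 3), b₁ = (2, -3), a₂ = (0, 1), b₂ = (3, -1).
Each slice is an integer combination of E₁ = a₁b₁ᵀ and E₂ = a₂b₂ᵀ: S₁ = 3·E₁, S₂ = 3·E₁, S₃ = 3·E₁ − 9·E₂; reading off coefficients, c₁ = (3, 3, 3) and c₂ = (0, 0, -9).
Hence T = (1, 3) ⊗ (2, -3) ⊗ (3, 3, 3) + (0, 1) ⊗ (3, -1) ⊗ (0, 0, -9), so rank(T) ≤ 2.
These bounds meet, so rank(T) = 2.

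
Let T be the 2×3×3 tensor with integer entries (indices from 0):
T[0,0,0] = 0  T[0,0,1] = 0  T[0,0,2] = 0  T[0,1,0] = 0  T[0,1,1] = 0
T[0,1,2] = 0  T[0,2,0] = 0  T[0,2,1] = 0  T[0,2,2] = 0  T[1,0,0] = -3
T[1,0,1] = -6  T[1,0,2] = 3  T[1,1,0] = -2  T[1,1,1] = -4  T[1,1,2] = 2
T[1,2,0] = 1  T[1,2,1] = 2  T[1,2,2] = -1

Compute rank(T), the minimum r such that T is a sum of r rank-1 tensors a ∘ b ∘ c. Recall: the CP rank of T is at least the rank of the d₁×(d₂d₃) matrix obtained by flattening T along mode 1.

Lower bound: T ≠ 0 (e.g. T[1,0,0] = -3), so rank(T) ≥ 1.
Upper bound: if T = a ∘ b ∘ c then every fibre of T is a multiple of the corresponding factor, so read the factors off the fibres through the nonzero entry T[1,0,0] = -3.
The mode-1 fibre T[:,0,0] = [0, -3] gives a = (0, 1) (primitive direction); the mode-2 fibre T[1,:,0] = [-3, -2, 1] gives b = (3, 2, -1); then c[k] = T[1,0,k] / (a[1]·b[0]) = [-3, -6, 3] / 3 = (-1, -2, 1).
Expanding (0, 1) ∘ (3, 2, -1) ∘ (-1, -2, 1) reproduces all 18 entries of T, so T = (0, 1) ∘ (3, 2, -1) ∘ (-1, -2, 1) and rank(T) ≤ 1.
These bounds meet, so rank(T) = 1.

1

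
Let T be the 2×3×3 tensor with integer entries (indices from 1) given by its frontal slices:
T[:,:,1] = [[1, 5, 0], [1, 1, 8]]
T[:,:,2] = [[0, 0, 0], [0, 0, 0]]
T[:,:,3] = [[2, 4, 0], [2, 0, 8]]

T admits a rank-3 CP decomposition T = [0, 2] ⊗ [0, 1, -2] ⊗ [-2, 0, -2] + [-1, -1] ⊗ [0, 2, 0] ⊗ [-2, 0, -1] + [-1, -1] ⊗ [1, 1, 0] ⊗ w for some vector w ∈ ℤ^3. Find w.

w = [-1, 0, -2]

Subtract the known terms from T to get the rank-1 residual R = [-1, -1] ⊗ [1, 1, 0] ⊗ w, so R[i,j,k] = a[i]·b[j]·w[k]. Pick indices with nonzero a[1]·b[1] = (-1)·(1) = -1. Only the fibre through (1,1,·) is needed: R[1,1,:] = T[1,1,:] − Σₗ aₗ[1]bₗ[1]cₗ = [1, 0, 2] − (0)·(0)·[-2, 0, -2] − (-1)·(0)·[-2, 0, -1] = [1, 0, 2]. Then w[k] = R[1,1,k] / -1 for each k, giving w = [1, 0, 2] / -1 = [-1, 0, -2].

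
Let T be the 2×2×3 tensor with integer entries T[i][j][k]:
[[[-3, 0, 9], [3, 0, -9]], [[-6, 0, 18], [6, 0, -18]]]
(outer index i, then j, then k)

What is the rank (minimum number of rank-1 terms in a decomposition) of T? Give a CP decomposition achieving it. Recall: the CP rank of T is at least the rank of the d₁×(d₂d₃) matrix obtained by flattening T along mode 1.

Lower bound: T ≠ 0 (e.g. T[0,0,0] = -3), so rank(T) ≥ 1.
Upper bound: the mode-1 fibre T[:,0,0] = [-3, -6] gives a = (1, 2) (primitive direction); the mode-2 fibre T[0,:,0] = [-3, 3] gives b = (1, -1); then c[k] = T[0,0,k] / (a[0]·b[0]) = [-3, 0, 9] / 1 = (-3, 0, 9).
Expanding (1, 2) (x) (1, -1) (x) (-3, 0, 9) reproduces all 12 entries of T, so T = (1, 2) (x) (1, -1) (x) (-3, 0, 9) and rank(T) ≤ 1.
These bounds meet, so rank(T) = 1.

rank(T) = 1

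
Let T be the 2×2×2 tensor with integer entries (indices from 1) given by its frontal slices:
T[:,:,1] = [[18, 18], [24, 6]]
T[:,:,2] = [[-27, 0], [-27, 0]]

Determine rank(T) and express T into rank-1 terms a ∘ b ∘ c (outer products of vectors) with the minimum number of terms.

Lower bound: the mode-2 unfolding of T (rows indexed by j, columns by (i,k) = (1,1), (1,2), (2,1), (2,2)) is [[18, -27, 24, -27], [18, 0, 6, 0]].
There the 2×2 minor on rows j ∈ {1, 2}, columns (i,k) ∈ {(1,1), (1,2)} is det [[18, -27], [18, 0]] = 486 ≠ 0, so this unfolding has rank ≥ 2; CP rank is at least every unfolding rank, so rank(T) ≥ 2. (Flattening ranks never certify an upper bound on CP rank; for that we must actually write T with 2 rank-1 terms.)
Upper bound — finding two terms. Write S_k = T[:,:,k] for the frontal slices: S₁ = [[18, 18], [24, 6]], S₂ = [[-27, 0], [-27, 0]].
If T = a₁ ∘ b₁ ∘ c₁ + a₂ ∘ b₂ ∘ c₂ then each S_k = c₁[k]·a₁b₁ᵀ + c₂[k]·a₂b₂ᵀ. S₁ and S₂ are linearly independent, so a₁b₁ᵀ and a₂b₂ᵀ must span the same plane of matrices: they are the rank-1 matrices of the form x·S₁ + y·S₂.
det(x·S₁ + y·S₂) is −324·x² + 324·xy = (-324)·(x − y)(x), vanishing at (x:y) = (1:1) and (0:1).
M₁ = S₁ + S₂ = [[-9, 18], [-3, 6]] = (-3)·(3, 1)(1, -2)ᵀ and M₂ = S₂ = [[-27, 0], [-27, 0]] = (-27)·(1, 1)(1, 0)ᵀ, so take a₁ = (3, 1), b₁ = (1, -2), a₂ = (1, 1), b₂ = (1, 0).
Each slice is an integer combination of E₁ = a₁b₁ᵀ and E₂ = a₂b₂ᵀ: S₁ = −3·E₁ + 27·E₂, S₂ = −27·E₂; reading off coefficients, c₁ = (-3, 0) and c₂ = (27, -27).
Hence T = (3, 1) ∘ (1, -2) ∘ (-3, 0) + (1, 1) ∘ (1, 0) ∘ (27, -27), so rank(T) ≤ 2.
These bounds meet, so rank(T) = 2.

rank(T) = 2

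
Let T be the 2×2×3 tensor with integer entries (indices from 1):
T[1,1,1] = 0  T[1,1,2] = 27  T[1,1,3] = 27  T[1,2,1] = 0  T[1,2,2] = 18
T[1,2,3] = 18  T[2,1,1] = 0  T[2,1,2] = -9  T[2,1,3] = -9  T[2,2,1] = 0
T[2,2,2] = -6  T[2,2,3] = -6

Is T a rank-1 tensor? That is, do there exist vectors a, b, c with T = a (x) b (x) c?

Yes

The mode-1 fibre T[:,1,2] = [27, -9] gives a = [3, -1] (primitive direction); the mode-2 fibre T[1,:,2] = [27, 18] gives b = [3, 2]; then c[k] = T[1,1,k] / (a[1]·b[1]) = [0, 27, 27] / 9 = [0, 3, 3].
Expanding [3, -1] (x) [3, 2] (x) [0, 3, 3] reproduces all 12 entries of T, so T = [3, -1] (x) [3, 2] (x) [0, 3, 3] and rank(T) ≤ 1.
Equivalently every frontal slice T[:,:,k] is c[k] times the rank-1 matrix [3, -1] (x) [3, 2]. So T has rank 1 (it is nonzero).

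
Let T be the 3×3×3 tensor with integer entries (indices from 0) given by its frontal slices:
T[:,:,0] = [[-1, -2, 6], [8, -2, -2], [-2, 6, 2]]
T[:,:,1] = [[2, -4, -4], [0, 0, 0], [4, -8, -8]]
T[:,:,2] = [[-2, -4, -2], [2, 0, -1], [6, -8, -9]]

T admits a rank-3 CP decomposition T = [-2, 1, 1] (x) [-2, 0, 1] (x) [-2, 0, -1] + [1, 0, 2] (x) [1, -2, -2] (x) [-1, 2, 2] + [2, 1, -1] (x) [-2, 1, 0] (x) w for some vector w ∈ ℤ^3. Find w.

Subtract the known terms from T to get the rank-1 residual R = [2, 1, -1] (x) [-2, 1, 0] (x) w, so R[i,j,k] = a[i]·b[j]·w[k]. Pick indices with nonzero a[0]·b[0] = (2)·(-2) = -4. Only the fibre through (0,0,·) is needed: R[0,0,:] = T[0,0,:] − Σₗ aₗ[0]bₗ[0]cₗ = [-1, 2, -2] − (-2)·(-2)·[-2, 0, -1] − (1)·(1)·[-1, 2, 2] = [8, 0, 0]. Then w[k] = R[0,0,k] / -4 for each k, giving w = [8, 0, 0] / -4 = [-2, 0, 0].

w = [-2, 0, 0]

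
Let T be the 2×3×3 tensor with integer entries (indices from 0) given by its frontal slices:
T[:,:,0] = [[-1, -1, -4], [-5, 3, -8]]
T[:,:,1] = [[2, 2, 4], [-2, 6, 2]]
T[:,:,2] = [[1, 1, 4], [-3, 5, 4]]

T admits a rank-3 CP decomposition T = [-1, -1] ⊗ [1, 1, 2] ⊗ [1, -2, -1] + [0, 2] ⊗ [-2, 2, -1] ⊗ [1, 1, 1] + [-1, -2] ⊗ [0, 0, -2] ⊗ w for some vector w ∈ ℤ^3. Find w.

Subtract the known terms from T to get the rank-1 residual R = [-1, -2] ⊗ [0, 0, -2] ⊗ w, so R[i,j,k] = a[i]·b[j]·w[k]. Pick indices with nonzero a[0]·b[2] = (-1)·(-2) = 2. Only the fibre through (0,2,·) is needed: R[0,2,:] = T[0,2,:] − Σₗ aₗ[0]bₗ[2]cₗ = [-4, 4, 4] − (-1)·(2)·[1, -2, -1] − (0)·(-1)·[1, 1, 1] = [-2, 0, 2]. Then w[k] = R[0,2,k] / 2 for each k, giving w = [-2, 0, 2] / 2 = [-1, 0, 1].

w = [-1, 0, 1]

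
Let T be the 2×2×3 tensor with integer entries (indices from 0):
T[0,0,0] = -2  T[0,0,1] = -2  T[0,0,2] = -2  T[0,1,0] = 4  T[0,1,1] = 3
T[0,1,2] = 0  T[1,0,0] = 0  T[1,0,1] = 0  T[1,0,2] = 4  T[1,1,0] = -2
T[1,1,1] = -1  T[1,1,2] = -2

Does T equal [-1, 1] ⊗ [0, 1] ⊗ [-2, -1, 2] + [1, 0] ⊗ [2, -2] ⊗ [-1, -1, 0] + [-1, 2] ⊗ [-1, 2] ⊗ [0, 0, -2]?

No

Reconstruct entry (0,1,2) from the claimed factors: Σₗ aₗ[0]bₗ[1]cₗ[2] = (-1)·(1)·(2) + (1)·(-2)·(0) + (-1)·(2)·(-2) = 2, but T[0,1,2] = 0. The claim is false.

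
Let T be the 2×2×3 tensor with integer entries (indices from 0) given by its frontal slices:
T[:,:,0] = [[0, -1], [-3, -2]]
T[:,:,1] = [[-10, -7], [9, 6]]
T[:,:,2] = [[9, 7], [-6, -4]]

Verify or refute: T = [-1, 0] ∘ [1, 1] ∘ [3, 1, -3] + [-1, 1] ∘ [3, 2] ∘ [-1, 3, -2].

Yes

Reconstruct entrywise from the claimed factors. For example, T[1,0,1] = 9 and Σₗ aₗ[1]bₗ[0]cₗ[1] = (0)·(1)·(1) + (1)·(3)·(3) = 9; checking all 12 entries, every one matches. The claim holds.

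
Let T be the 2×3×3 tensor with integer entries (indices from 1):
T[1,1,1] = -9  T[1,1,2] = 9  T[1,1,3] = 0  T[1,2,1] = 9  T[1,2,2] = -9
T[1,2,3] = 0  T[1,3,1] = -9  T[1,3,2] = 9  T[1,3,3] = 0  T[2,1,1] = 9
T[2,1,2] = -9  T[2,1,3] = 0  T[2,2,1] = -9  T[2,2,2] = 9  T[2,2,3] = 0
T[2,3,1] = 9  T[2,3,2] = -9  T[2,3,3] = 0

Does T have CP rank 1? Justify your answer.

Yes

The mode-1 fibre T[:,1,1] = [-9, 9] gives a = [1, -1] (primitive direction); the mode-2 fibre T[1,:,1] = [-9, 9, -9] gives b = [1, -1, 1]; then c[k] = T[1,1,k] / (a[1]·b[1]) = [-9, 9, 0] / 1 = [-9, 9, 0].
Expanding [1, -1] ⊗ [1, -1, 1] ⊗ [-9, 9, 0] reproduces all 18 entries of T, so T = [1, -1] ⊗ [1, -1, 1] ⊗ [-9, 9, 0] and rank(T) ≤ 1.
Equivalently every frontal slice T[:,:,k] is c[k] times the rank-1 matrix [1, -1] ⊗ [1, -1, 1]. So T has rank 1 (it is nonzero).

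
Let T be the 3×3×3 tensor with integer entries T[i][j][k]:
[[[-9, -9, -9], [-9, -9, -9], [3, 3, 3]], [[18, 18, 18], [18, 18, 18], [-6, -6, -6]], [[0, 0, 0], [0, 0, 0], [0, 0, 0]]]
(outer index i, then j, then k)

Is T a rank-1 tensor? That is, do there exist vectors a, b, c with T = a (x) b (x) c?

Yes

The mode-1 fibre T[:,0,0] = [-9, 18, 0] gives a = [1, -2, 0] (primitive direction); the mode-2 fibre T[0,:,0] = [-9, -9, 3] gives b = [3, 3, -1]; then c[k] = T[0,0,k] / (a[0]·b[0]) = [-9, -9, -9] / 3 = [-3, -3, -3].
Expanding [1, -2, 0] (x) [3, 3, -1] (x) [-3, -3, -3] reproduces all 27 entries of T, so T = [1, -2, 0] (x) [3, 3, -1] (x) [-3, -3, -3] and rank(T) ≤ 1.
Equivalently every frontal slice T[:,:,k] is c[k] times the rank-1 matrix [1, -2, 0] (x) [3, 3, -1]. So T has rank 1 (it is nonzero).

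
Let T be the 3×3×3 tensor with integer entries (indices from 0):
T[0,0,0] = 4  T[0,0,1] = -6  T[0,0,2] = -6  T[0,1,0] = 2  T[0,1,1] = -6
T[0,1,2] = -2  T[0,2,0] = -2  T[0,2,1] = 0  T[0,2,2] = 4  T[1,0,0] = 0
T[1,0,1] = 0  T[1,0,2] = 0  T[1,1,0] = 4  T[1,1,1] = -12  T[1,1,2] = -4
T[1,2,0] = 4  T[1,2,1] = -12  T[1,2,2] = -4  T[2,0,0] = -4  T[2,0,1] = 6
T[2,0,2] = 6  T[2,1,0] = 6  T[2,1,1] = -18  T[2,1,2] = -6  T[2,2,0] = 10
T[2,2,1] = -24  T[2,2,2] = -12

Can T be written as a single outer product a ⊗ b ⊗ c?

No

The mode-1 unfolding of T (rows indexed by i, columns by (j,k) = (0,0), (0,1), (0,2), (1,0), (1,1), (1,2), (2,0), (2,1), (2,2)) is [[4, -6, -6, 2, -6, -2, -2, 0, 4], [0, 0, 0, 4, -12, -4, 4, -12, -4], [-4, 6, 6, 6, -18, -6, 10, -24, -12]].
There the 2×2 minor on rows i ∈ {0, 1}, columns (j,k) ∈ {(0,0), (1,0)} is det [[4, 2], [0, 4]] = 16 ≠ 0, so this unfolding has rank ≥ 2; CP rank is at least every unfolding rank, so rank(T) ≥ 2.
In particular rank(T) ≥ 2 > 1, so T is not rank-1.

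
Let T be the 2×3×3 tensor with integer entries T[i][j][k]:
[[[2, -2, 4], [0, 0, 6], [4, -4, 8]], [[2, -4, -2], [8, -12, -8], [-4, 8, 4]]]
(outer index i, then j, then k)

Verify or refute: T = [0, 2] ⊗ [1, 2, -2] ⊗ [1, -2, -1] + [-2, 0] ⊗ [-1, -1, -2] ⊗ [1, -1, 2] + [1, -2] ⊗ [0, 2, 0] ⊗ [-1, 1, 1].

Yes

Reconstruct entrywise from the claimed factors. For example, T[1,2,0] = -4 and Σₗ aₗ[1]bₗ[2]cₗ[0] = (2)·(-2)·(1) + (0)·(-2)·(1) + (-2)·(0)·(-1) = -4; checking all 18 entries, every one matches. The claim holds.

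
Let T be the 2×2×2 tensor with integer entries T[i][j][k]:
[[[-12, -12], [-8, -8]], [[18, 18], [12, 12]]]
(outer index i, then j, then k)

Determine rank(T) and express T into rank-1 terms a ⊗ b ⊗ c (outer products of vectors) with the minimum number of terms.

rank(T) = 1

Lower bound: T ≠ 0 (e.g. T[0,0,0] = -12), so rank(T) ≥ 1.
Upper bound: if T = a ⊗ b ⊗ c then every fibre of T is a multiple of the corresponding factor, so read the factors off the fibres through the nonzero entry T[0,0,0] = -12.
The mode-1 fibre T[:,0,0] = [-12, 18] gives a = [2, -3] (primitive direction); the mode-2 fibre T[0,:,0] = [-12, -8] gives b = [3, 2]; then c[k] = T[0,0,k] / (a[0]·b[0]) = [-12, -12] / 6 = [-2, -2].
Expanding [2, -3] ⊗ [3, 2] ⊗ [-2, -2] reproduces all 8 entries of T, so T = [2, -3] ⊗ [3, 2] ⊗ [-2, -2] and rank(T) ≤ 1.
These bounds meet, so rank(T) = 1.
Check entry T[0,1,0] = -8: (2)·(2)·(-2) = -8.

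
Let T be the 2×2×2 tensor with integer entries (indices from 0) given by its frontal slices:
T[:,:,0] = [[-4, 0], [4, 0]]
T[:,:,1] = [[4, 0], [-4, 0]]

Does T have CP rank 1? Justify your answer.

Yes

If T = a ⊗ b ⊗ c then every fibre of T is a multiple of the corresponding factor, so read the factors off the fibres through the nonzero entry T[0,0,0] = -4.
The mode-1 fibre T[:,0,0] = [-4, 4] gives a = [1, -1] (primitive direction); the mode-2 fibre T[0,:,0] = [-4, 0] gives b = [1, 0]; then c[k] = T[0,0,k] / (a[0]·b[0]) = [-4, 4] / 1 = [-4, 4].
Expanding [1, -1] ⊗ [1, 0] ⊗ [-4, 4] reproduces all 8 entries of T, so T = [1, -1] ⊗ [1, 0] ⊗ [-4, 4] and rank(T) ≤ 1.
Equivalently every frontal slice T[:,:,k] is c[k] times the rank-1 matrix [1, -1] ⊗ [1, 0]. So T has rank 1 (it is nonzero).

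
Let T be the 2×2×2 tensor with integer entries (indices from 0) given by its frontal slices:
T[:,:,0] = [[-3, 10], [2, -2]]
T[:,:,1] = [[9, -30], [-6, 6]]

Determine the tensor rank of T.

2

Lower bound: in the mode-1 unfolding of T (rows indexed by i, columns by (j,k)) the 2×2 minor on rows i ∈ {0, 1}, columns (j,k) ∈ {(0,0), (1,0)} is det [[-3, 10], [2, -2]] = -14 ≠ 0, so that unfolding has rank ≥ 2 and hence rank(T) ≥ 2 (CP rank is at least every unfolding rank, though it can be larger).
Upper bound: T[:,:,k] = c[k]·M for every slice, with c = [1, -3] and M = [[-3, 10], [2, -2]] (rows i, columns j).
Splitting M by its rows (i = 0, 1), M = [1, 0][-3, 10]ᵀ + [0, 1][2, -2]ᵀ.
Hence T = [1, 0] ⊗ [-3, 10] ⊗ [1, -3] + [0, 1] ⊗ [2, -2] ⊗ [1, -3], so rank(T) ≤ 2.
These bounds meet, so rank(T) = 2.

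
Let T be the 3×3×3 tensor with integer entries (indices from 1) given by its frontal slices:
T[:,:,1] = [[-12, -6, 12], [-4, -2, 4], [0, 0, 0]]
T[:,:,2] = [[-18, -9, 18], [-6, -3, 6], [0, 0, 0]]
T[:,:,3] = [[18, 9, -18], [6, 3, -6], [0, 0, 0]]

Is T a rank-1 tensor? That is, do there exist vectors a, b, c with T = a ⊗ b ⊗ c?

Yes

If T = a ⊗ b ⊗ c then every fibre of T is a multiple of the corresponding factor, so read the factors off the fibres through the nonzero entry T[1,1,1] = -12.
The mode-1 fibre T[:,1,1] = [-12, -4, 0] gives a = [3, 1, 0] (primitive direction); the mode-2 fibre T[1,:,1] = [-12, -6, 12] gives b = [2, 1, -2]; then c[k] = T[1,1,k] / (a[1]·b[1]) = [-12, -18, 18] / 6 = [-2, -3, 3].
Expanding [3, 1, 0] ⊗ [2, 1, -2] ⊗ [-2, -3, 3] reproduces all 27 entries of T, so T = [3, 1, 0] ⊗ [2, 1, -2] ⊗ [-2, -3, 3] and rank(T) ≤ 1.
Equivalently every frontal slice T[:,:,k] is c[k] times the rank-1 matrix [3, 1, 0] ⊗ [2, 1, -2]. So T has rank 1 (it is nonzero).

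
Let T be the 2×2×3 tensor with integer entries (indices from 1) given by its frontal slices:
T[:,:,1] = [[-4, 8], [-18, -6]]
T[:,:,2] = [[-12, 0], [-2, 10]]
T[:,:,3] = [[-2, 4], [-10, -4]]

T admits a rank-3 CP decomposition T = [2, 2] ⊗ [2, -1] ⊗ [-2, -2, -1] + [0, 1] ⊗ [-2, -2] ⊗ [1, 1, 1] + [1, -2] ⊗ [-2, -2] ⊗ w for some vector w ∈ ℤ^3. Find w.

w = [-2, 2, -1]

Subtract the known terms from T to get the rank-1 residual R = [1, -2] ⊗ [-2, -2] ⊗ w, so R[i,j,k] = a[i]·b[j]·w[k]. Pick indices with nonzero a[1]·b[1] = (1)·(-2) = -2. Only the fibre through (1,1,·) is needed: R[1,1,:] = T[1,1,:] − Σₗ aₗ[1]bₗ[1]cₗ = [-4, -12, -2] − (2)·(2)·[-2, -2, -1] − (0)·(-2)·[1, 1, 1] = [4, -4, 2]. Then w[k] = R[1,1,k] / -2 for each k, giving w = [4, -4, 2] / -2 = [-2, 2, -1].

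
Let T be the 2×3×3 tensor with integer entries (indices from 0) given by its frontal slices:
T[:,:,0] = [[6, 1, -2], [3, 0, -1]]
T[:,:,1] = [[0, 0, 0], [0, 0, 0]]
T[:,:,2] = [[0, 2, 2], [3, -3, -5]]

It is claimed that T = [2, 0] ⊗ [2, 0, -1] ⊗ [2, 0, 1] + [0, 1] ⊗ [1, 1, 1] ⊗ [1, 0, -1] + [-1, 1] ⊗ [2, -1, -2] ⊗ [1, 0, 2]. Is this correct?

Yes

Reconstruct entrywise from the claimed factors. For example, T[1,2,0] = -1 and Σₗ aₗ[1]bₗ[2]cₗ[0] = (0)·(-1)·(2) + (1)·(1)·(1) + (1)·(-2)·(1) = -1; checking all 18 entries, every one matches. The claim holds.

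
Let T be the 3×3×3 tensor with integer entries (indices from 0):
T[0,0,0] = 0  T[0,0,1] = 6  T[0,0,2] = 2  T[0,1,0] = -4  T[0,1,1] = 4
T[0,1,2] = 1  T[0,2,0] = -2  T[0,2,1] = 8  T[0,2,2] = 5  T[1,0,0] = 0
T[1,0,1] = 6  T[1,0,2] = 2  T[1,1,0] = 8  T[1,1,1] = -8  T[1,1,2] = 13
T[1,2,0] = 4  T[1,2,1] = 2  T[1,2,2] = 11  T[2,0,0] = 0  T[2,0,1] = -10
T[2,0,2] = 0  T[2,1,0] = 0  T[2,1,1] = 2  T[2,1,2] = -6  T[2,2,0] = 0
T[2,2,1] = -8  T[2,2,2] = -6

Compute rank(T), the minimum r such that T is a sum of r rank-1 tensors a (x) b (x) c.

3

Lower bound: the mode-2 unfolding of T (rows indexed by j, columns by (i,k) = (0,0), (0,1), (0,2), (1,0), (1,1), (1,2), (2,0), (2,1), (2,2)) is [[0, 6, 2, 0, 6, 2, 0, -10, 0], [-4, 4, 1, 8, -8, 13, 0, 2, -6], [-2, 8, 5, 4, 2, 11, 0, -8, -6]].
There the 3×3 minor on rows j ∈ {0, 1, 2}, columns (i,k) ∈ {(0,0), (0,1), (0,2)} is det [[0, 6, 2], [-4, 4, 1], [-2, 8, 5]] = 60 ≠ 0, so this unfolding has rank ≥ 3; CP rank is at least every unfolding rank, so rank(T) ≥ 3. (This is only a lower bound: in general the CP rank may exceed every unfolding rank, so we still need to exhibit 3 rank-1 terms summing to T.)
Upper bound: T is a sum of 3 rank-1 terms, T = (1, -2, 0) (x) (0, 2, 1) (x) (-2, 2, -2) + (1, 1, -2) (x) (2, -1, 1) (x) (0, 2, -1) + (1, 1, -1) (x) (1, 1, 2) (x) (0, 2, 4) (written with every a and b primitive with positive leading entry and the scale carried by c; CP decompositions are not unique, and this one is verified by expanding entrywise), so rank(T) ≤ 3.
These bounds meet, so rank(T) = 3.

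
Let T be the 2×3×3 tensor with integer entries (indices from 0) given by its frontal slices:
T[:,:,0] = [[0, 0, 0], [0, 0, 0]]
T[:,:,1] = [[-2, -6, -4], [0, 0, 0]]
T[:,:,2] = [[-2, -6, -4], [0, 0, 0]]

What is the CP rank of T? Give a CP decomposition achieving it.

rank(T) = 1

Lower bound: T ≠ 0 (e.g. T[0,0,1] = -2), so rank(T) ≥ 1.
Upper bound: if T = a (x) b (x) c then every fibre of T is a multiple of the corresponding factor, so read the factors off the fibres through the nonzero entry T[0,0,1] = -2.
The mode-1 fibre T[:,0,1] = [-2, 0] gives a = [1, 0] (primitive direction); the mode-2 fibre T[0,:,1] = [-2, -6, -4] gives b = [1, 3, 2]; then c[k] = T[0,0,k] / (a[0]·b[0]) = [0, -2, -2] / 1 = [0, -2, -2].
Expanding [1, 0] (x) [1, 3, 2] (x) [0, -2, -2] reproduces all 18 entries of T, so T = [1, 0] (x) [1, 3, 2] (x) [0, -2, -2] and rank(T) ≤ 1.
These bounds meet, so rank(T) = 1.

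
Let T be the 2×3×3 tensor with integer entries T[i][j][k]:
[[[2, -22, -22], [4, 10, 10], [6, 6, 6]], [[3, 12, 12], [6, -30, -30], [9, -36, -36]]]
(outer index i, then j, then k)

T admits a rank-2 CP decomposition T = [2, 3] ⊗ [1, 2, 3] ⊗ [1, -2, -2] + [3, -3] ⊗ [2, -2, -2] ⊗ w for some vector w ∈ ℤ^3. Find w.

w = [0, -3, -3]

Subtract the known terms from T to get the rank-1 residual R = [3, -3] ⊗ [2, -2, -2] ⊗ w, so R[i,j,k] = a[i]·b[j]·w[k]. Pick indices with nonzero a[0]·b[0] = (3)·(2) = 6. Only the fibre through (0,0,·) is needed: R[0,0,:] = T[0,0,:] − Σₗ aₗ[0]bₗ[0]cₗ = [2, -22, -22] − (2)·(1)·[1, -2, -2] = [0, -18, -18]. Then w[k] = R[0,0,k] / 6 for each k, giving w = [0, -18, -18] / 6 = [0, -3, -3].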